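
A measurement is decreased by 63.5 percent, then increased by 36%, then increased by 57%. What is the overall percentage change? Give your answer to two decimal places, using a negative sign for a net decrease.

A 63.5% decrease multiplies by 0.365.
Then a 36% increase: 0.365 × 1.36 = 0.4964.
Then a 57% increase: 0.4964 × 1.57 = 0.779348.
Overall factor 0.779348, i.e. -22.07%.

-22.07%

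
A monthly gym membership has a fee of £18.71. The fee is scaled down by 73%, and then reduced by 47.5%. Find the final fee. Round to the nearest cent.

£2.65

Each change multiplies by a factor: 0.27 × 0.525 = 0.14175.
£18.71 × 0.14175 = £2.6521425 ≈ £2.65.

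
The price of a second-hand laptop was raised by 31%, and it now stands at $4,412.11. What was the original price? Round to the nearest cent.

$3,368.02

The overall multiplier applied was 1.31.
So the original price was $4,412.11 ÷ 1.31 ≈ $3,368.02.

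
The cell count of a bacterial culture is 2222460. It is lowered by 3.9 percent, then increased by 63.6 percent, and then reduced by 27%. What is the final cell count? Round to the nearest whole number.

2550724

Each change multiplies by a factor: 0.961 × 1.636 × 0.73 = 1.14770308.
2222460 × 1.14770308 = 2550724.1871768 ≈ 2550724.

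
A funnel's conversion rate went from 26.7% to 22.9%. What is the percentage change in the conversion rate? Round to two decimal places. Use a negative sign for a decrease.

The change is 22.9 − 26.7 = -3.8 percentage points.
Relative to the original 26.7%, that is -3.8 ÷ 26.7 ≈ -14.23%.

-14.23%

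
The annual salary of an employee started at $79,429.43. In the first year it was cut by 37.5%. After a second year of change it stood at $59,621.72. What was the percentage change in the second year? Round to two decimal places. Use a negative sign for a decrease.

20.10%

After the first year: $79,429.43 × 0.625 = $49643.39375.
Second-year multiplier: $59,621.72 ÷ $49643.39375 ≈ 1.201.
That is a change of 20.10%.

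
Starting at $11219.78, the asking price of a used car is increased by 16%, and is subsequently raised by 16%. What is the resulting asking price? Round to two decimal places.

Each change multiplies by a factor: 1.16 × 1.16 = 1.3456.
$11219.78 × 1.3456 = $15097.335968 ≈ $15097.34.

$15097.34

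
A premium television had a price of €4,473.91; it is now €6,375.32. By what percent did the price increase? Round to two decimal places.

42.50%

Change: €6,375.32 − €4,473.91 = €1,901.41.
Relative to the original: €1,901.41 ÷ €4,473.91 ≈ 42.50%.
So the price increased by 42.50%.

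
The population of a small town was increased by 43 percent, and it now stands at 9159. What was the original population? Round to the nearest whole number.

The overall multiplier applied was 1.43.
So the original population was 9159 ÷ 1.43 ≈ 6405.

6405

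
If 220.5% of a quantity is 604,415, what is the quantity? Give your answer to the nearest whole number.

604,415 ÷ 2.205 ≈ 274,111.

274,111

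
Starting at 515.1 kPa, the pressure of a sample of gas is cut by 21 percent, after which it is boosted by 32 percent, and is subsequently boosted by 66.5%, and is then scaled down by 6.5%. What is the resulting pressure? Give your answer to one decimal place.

836.2 kPa

Each change multiplies by a factor: 0.79 × 1.32 × 1.665 × 0.935 = 1.62340497.
515.1 × 1.62340497 = 836.215900047 ≈ 836.2.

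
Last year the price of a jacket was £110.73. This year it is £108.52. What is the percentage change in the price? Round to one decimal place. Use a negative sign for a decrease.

Change: £108.52 − £110.73 = -£2.21.
Relative to the original: -£2.21 ÷ £110.73 ≈ -2.0%.

-2.0%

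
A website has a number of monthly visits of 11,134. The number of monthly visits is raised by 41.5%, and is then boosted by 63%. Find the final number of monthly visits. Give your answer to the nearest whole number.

After the 41.5% increase: 11,134 × 1.415 = 15754.61.
Apply the 63% increase: 15754.61 × 1.63 = 25680.0143 ≈ 25,680.

25,680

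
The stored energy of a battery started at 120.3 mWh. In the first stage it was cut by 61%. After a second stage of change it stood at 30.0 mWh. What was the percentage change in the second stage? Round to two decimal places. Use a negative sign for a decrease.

After the first stage: 120.3 × 0.39 = 46.917.
Second-stage multiplier: 30.0 ÷ 46.917 ≈ 0.639427.
That is a change of -36.06%.

-36.06%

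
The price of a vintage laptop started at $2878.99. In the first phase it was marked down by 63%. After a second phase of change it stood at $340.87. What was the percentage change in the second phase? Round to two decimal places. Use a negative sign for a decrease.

-68.00%

After the first phase: $2878.99 × 0.37 = $1065.2263.
Second-phase multiplier: $340.87 ÷ $1065.2263 ≈ 0.319998.
That is a change of -68.00%.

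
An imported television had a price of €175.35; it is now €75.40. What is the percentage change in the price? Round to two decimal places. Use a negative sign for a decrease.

Change: €75.40 − €175.35 = -€99.95.
Relative to the original: -€99.95 ÷ €175.35 ≈ -57.00%.

-57.00%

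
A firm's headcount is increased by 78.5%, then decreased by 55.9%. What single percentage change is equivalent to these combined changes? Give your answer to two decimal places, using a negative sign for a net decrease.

The combined multiplier is 1.785 × 0.441 = 0.787185.
That corresponds to a decrease of 21.28%.

-21.28%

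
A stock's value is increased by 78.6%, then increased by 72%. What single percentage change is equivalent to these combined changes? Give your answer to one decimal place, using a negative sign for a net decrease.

207.2%

The combined multiplier is 1.786 × 1.72 = 3.07192.
That corresponds to an increase of 207.2%.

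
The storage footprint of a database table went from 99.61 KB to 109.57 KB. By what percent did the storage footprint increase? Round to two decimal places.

Change: 109.57 − 99.61 = 9.96.
Relative to the original: 9.96 ÷ 99.61 ≈ 10.00%.
So the storage footprint increased by 10.00%.

10.00%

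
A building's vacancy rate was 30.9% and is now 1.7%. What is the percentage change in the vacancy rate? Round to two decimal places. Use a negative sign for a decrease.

-94.50%

The change is 1.7 − 30.9 = -29.2 percentage points.
Relative to the original 30.9%, that is -29.2 ÷ 30.9 ≈ -94.50%.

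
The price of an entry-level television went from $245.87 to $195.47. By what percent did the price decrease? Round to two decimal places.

20.50%

Change: $195.47 − $245.87 = -$50.40.
Relative to the original: -$50.40 ÷ $245.87 ≈ -20.50%.
So the price decreased by 20.50%.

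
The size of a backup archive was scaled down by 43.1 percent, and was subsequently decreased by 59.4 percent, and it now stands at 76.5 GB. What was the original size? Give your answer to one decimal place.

The overall multiplier applied was 0.569 × 0.406 = 0.231014.
So the original size was 76.5 ÷ 0.231014 ≈ 331.1 GB.

331.1 GB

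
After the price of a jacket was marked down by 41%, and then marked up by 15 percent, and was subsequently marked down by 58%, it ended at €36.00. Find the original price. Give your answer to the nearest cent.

€126.33

Undoing the 58% decrease: €36.00 ÷ 0.42 ≈ €85.714286.
Undoing the 15% increase: €85.714286 ÷ 1.15 ≈ €74.534162.
Undoing the 41% decrease: €74.534162 ÷ 0.59 ≈ €126.33.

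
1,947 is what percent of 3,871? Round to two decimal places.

50.30%

1,947 ÷ 3,871 ≈ 50.30%.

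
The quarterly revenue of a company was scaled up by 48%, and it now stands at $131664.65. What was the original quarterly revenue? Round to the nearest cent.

The overall multiplier applied was 1.48.
So the original quarterly revenue was $131664.65 ÷ 1.48 ≈ $88962.60.

$88962.60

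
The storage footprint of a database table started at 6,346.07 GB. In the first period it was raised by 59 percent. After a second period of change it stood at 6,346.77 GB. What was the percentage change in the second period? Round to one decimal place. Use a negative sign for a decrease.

After the first period: 6,346.07 × 1.59 = 10090.2513.
Second-period multiplier: 6,346.77 ÷ 10090.2513 ≈ 0.629.
That is a change of -37.1%.

-37.1%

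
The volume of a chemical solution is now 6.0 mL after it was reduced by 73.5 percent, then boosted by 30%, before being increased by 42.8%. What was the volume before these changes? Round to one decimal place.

The overall multiplier applied was 0.265 × 1.3 × 1.428 = 0.491946.
So the original volume was 6.0 ÷ 0.491946 ≈ 12.2 mL.

12.2 mL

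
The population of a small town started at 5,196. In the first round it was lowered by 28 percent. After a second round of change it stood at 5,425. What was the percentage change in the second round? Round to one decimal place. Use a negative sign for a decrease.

After the first round: 5,196 × 0.72 = 3741.12.
Second-round multiplier: 5,425 ÷ 3741.12 ≈ 1.4501.
That is a change of 45.0%.

45.0%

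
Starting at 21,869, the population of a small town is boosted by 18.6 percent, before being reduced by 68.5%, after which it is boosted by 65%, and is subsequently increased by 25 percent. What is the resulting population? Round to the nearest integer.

Each change multiplies by a factor: 1.186 × 0.315 × 1.65 × 1.25 = 0.770529375.
21,869 × 0.770529375 = 16850.706901875 ≈ 16,851.

16,851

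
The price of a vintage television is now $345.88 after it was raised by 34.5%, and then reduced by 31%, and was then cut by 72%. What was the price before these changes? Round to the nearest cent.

The overall multiplier applied was 1.345 × 0.69 × 0.28 = 0.259854.
So the original price was $345.88 ÷ 0.259854 ≈ $1331.06.

$1331.06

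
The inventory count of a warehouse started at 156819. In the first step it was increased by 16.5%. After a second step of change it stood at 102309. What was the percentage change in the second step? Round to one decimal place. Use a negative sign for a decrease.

-44.0%

After the first step: 156819 × 1.165 = 182694.135.
Second-step multiplier: 102309 ÷ 182694.135 ≈ 0.56.
That is a change of -44.0%.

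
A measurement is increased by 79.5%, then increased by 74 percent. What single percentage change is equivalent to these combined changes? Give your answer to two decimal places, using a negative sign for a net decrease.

212.33%

A 79.5% increase multiplies by 1.795.
Then a 74% increase: 1.795 × 1.74 = 3.1233.
Overall factor 3.1233, i.e. 212.33%.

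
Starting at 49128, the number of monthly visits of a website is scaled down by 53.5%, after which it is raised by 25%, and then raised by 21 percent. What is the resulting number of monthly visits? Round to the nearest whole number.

34552

Apply the 53.5% decrease: 49128 × 0.465 = 22844.52.
Apply the 25% increase: 22844.52 × 1.25 = 28555.65.
Apply the 21% increase: 28555.65 × 1.21 = 34552.3365 ≈ 34552.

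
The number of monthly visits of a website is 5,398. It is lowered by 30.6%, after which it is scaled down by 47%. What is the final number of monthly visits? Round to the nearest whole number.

1,985

Each change multiplies by a factor: 0.694 × 0.53 = 0.36782.
5,398 × 0.36782 = 1985.49236 ≈ 1,985.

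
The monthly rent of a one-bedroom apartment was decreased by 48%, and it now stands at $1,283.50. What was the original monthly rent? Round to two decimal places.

$2,468.27

The overall multiplier applied was 0.52.
So the original monthly rent was $1,283.50 ÷ 0.52 ≈ $2,468.27.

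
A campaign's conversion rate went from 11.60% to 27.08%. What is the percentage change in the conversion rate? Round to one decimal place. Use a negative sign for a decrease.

133.4%

The change is 27.08 − 11.60 = 15.48 percentage points.
Relative to the original 11.60%, that is 15.48 ÷ 11.60 ≈ 133.4%.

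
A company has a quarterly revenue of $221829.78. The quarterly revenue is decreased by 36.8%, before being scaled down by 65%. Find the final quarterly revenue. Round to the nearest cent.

$49068.75

Each change multiplies by a factor: 0.632 × 0.35 = 0.2212.
$221829.78 × 0.2212 = $49068.747336 ≈ $49068.75.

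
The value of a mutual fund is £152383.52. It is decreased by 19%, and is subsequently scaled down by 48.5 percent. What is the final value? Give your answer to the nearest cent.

£63566.79

Each change multiplies by a factor: 0.81 × 0.515 = 0.41715.
£152383.52 × 0.41715 = £63566.785368 ≈ £63566.79.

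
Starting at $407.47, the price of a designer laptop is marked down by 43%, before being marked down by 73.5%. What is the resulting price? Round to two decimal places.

After the 43% decrease: $407.47 × 0.57 = $232.2579.
After the 73.5% decrease: $232.2579 × 0.265 = $61.5483435 ≈ $61.55.

$61.55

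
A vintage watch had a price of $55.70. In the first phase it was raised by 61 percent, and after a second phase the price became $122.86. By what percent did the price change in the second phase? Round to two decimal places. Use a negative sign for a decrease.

After the first phase: $55.70 × 1.61 = $89.677.
Second-phase multiplier: $122.86 ÷ $89.677 ≈ 1.370028.
That is a change of 37.00%.

37.00%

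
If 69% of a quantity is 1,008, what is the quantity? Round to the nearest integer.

1,461

1,008 ÷ 0.69 ≈ 1,461.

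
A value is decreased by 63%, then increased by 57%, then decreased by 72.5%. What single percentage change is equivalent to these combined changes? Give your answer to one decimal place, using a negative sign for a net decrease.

-84.0%

A 63% decrease multiplies by 0.37.
Then a 57% increase: 0.37 × 1.57 = 0.5809.
Then a 72.5% decrease: 0.5809 × 0.275 = 0.1597475.
Overall factor 0.1597475, i.e. -84.0%.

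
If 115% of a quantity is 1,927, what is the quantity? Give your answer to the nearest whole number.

1,676

1,927 ÷ 1.15 ≈ 1,676.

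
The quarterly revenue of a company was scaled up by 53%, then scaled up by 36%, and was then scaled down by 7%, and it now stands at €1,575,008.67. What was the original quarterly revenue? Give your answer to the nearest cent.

€813,897.40

The overall multiplier applied was 1.53 × 1.36 × 0.93 = 1.935144.
So the original quarterly revenue was €1,575,008.67 ÷ 1.935144 ≈ €813,897.40.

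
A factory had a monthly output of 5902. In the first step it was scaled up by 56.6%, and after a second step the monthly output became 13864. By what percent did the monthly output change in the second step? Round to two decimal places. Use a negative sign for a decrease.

50.00%

After the first step: 5902 × 1.566 = 9242.532.
Second-step multiplier: 13864 ÷ 9242.532 ≈ 1.500022.
That is a change of 50.00%.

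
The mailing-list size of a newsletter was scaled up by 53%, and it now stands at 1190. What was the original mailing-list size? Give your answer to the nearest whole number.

The overall multiplier applied was 1.53.
So the original mailing-list size was 1190 ÷ 1.53 ≈ 778.

778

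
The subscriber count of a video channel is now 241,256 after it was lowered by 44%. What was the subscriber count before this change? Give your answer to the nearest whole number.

The overall multiplier applied was 0.56.
So the original subscriber count was 241,256 ÷ 0.56 ≈ 430,814.

430,814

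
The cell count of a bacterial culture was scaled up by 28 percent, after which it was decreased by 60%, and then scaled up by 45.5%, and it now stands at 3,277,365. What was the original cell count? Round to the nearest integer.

The overall multiplier applied was 1.28 × 0.4 × 1.455 = 0.74496.
So the original cell count was 3,277,365 ÷ 0.74496 ≈ 4,399,384.

4,399,384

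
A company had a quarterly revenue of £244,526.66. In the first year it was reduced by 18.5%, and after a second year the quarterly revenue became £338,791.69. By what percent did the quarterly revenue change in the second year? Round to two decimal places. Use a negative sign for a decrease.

After the first year: £244,526.66 × 0.815 = £199289.2279.
Second-year multiplier: £338,791.69 ÷ £199289.2279 ≈ 1.7.
That is a change of 70.00%.

70.00%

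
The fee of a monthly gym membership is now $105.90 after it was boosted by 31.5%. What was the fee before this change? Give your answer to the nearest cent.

$80.53

The overall multiplier applied was 1.315.
So the original fee was $105.90 ÷ 1.315 ≈ $80.53.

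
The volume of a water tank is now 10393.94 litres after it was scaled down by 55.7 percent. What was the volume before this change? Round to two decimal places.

The overall multiplier applied was 0.443.
So the original volume was 10393.94 ÷ 0.443 ≈ 23462.62 litres.

23462.62 litres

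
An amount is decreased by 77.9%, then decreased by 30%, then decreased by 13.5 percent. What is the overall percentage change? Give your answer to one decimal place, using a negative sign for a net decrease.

The combined multiplier is 0.221 × 0.7 × 0.865 = 0.1338155.
That corresponds to a decrease of 86.6%.

-86.6%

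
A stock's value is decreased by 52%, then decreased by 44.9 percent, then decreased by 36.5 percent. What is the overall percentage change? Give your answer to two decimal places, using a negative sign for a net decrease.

A 52% decrease multiplies by 0.48.
Then a 44.9% decrease: 0.48 × 0.551 = 0.26448.
Then a 36.5% decrease: 0.26448 × 0.635 = 0.1679448.
Overall factor 0.1679448, i.e. -83.21%.

-83.21%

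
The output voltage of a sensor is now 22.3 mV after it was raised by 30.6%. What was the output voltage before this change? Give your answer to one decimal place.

17.1 mV

The overall multiplier applied was 1.306.
So the original output voltage was 22.3 ÷ 1.306 ≈ 17.1 mV.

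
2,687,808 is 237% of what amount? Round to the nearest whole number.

2,687,808 ÷ 2.37 ≈ 1,134,096.

1,134,096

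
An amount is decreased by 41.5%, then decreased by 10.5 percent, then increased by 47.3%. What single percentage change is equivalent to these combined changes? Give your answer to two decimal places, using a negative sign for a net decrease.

The combined multiplier is 0.585 × 0.895 × 1.473 = 0.771225975.
That corresponds to a decrease of 22.88%.

-22.88%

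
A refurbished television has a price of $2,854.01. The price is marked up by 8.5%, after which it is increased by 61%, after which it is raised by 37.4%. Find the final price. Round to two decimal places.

$6,850.11

Each change multiplies by a factor: 1.085 × 1.61 × 1.374 = 2.4001719.
$2,854.01 × 2.4001719 = $6850.114604319 ≈ $6,850.11.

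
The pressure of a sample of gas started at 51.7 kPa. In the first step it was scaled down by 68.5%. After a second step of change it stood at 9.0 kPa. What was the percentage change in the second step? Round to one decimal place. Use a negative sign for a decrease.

-44.7%

After the first step: 51.7 × 0.315 = 16.2855.
Second-step multiplier: 9.0 ÷ 16.2855 ≈ 0.55264.
That is a change of -44.7%.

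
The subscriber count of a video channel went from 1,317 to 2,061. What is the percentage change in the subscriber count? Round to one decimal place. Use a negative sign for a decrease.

56.5%

Change: 2,061 − 1,317 = 744.
Relative to the original: 744 ÷ 1,317 ≈ 56.5%.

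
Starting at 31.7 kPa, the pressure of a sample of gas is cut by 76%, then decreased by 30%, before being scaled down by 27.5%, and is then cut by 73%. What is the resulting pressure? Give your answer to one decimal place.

1.0 kPa

Each change multiplies by a factor: 0.24 × 0.7 × 0.725 × 0.27 = 0.032886.
31.7 × 0.032886 = 1.0424862 ≈ 1.0.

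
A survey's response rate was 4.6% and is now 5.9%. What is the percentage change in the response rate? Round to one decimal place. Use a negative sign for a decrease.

The change is 5.9 − 4.6 = 1.3 percentage points.
Relative to the original 4.6%, that is 1.3 ÷ 4.6 ≈ 28.3%.

28.3%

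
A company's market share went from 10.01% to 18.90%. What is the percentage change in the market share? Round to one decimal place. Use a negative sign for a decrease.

88.8%

The change is 18.90 − 10.01 = 8.89 percentage points.
Relative to the original 10.01%, that is 8.89 ÷ 10.01 ≈ 88.8%.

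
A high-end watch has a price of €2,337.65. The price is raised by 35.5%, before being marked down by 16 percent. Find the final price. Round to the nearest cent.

€2,660.71

Each change multiplies by a factor: 1.355 × 0.84 = 1.1382.
€2,337.65 × 1.1382 = €2660.71323 ≈ €2,660.71.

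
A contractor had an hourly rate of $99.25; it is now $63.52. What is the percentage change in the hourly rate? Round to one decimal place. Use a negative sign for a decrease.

-36.0%

Change: $63.52 − $99.25 = -$35.73.
Relative to the original: -$35.73 ÷ $99.25 = -36.0%.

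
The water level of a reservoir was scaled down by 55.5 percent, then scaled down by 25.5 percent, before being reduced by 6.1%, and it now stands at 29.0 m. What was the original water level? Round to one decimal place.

93.2 m

Undoing the 6.1% decrease: 29.0 ÷ 0.939 ≈ 30.883919.
Undoing the 25.5% decrease: 30.883919 ÷ 0.745 ≈ 41.454925.
Undoing the 55.5% decrease: 41.454925 ÷ 0.445 ≈ 93.2 m.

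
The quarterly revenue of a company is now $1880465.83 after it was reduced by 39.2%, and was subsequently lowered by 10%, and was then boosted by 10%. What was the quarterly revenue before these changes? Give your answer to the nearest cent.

$3124112.56

The overall multiplier applied was 0.608 × 0.9 × 1.1 = 0.60192.
So the original quarterly revenue was $1880465.83 ÷ 0.60192 ≈ $3124112.56.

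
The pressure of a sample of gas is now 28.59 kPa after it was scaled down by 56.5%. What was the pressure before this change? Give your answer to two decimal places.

65.72 kPa

The overall multiplier applied was 0.435.
So the original pressure was 28.59 ÷ 0.435 ≈ 65.72 kPa.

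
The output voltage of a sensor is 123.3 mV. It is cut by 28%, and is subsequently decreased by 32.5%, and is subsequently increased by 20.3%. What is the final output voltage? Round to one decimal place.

72.1 mV

After the 28% decrease: 123.3 × 0.72 = 88.776.
After the 32.5% decrease: 88.776 × 0.675 = 59.9238.
20.3% increase: 59.9238 × 1.203 = 72.0883314 ≈ 72.1.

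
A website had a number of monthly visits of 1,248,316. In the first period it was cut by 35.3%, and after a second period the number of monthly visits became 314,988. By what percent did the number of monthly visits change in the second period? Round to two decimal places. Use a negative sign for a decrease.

After the first period: 1,248,316 × 0.647 = 807660.452.
Second-period multiplier: 314,988 ÷ 807660.452 ≈ 0.390001.
That is a change of -61.00%.

-61.00%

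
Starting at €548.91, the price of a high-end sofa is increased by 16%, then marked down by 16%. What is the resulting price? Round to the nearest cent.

€534.86

After the 16% increase: €548.91 × 1.16 = €636.7356.
After the 16% decrease: €636.7356 × 0.84 = €534.857904 ≈ €534.86.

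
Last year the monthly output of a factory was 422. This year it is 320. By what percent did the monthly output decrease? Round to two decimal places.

24.17%

Change: 320 − 422 = -102.
Relative to the original: -102 ÷ 422 ≈ -24.17%.
So the monthly output decreased by 24.17%.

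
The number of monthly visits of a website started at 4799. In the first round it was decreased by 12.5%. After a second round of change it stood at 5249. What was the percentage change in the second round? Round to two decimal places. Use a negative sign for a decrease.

After the first round: 4799 × 0.875 = 4199.125.
Second-round multiplier: 5249 ÷ 4199.125 ≈ 1.250022.
That is a change of 25.00%.

25.00%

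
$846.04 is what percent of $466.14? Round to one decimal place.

181.5%

$846.04 ÷ $466.14 ≈ 181.5%.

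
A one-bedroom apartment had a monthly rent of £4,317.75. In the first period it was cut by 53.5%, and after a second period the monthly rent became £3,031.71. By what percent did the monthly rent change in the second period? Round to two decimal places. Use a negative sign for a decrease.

After the first period: £4,317.75 × 0.465 = £2007.75375.
Second-period multiplier: £3,031.71 ÷ £2007.75375 ≈ 1.510001.
That is a change of 51.00%.

51.00%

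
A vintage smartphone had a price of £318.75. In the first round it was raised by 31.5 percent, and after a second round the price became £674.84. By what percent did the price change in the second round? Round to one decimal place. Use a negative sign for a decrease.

61.0%

After the first round: £318.75 × 1.315 = £419.15625.
Second-round multiplier: £674.84 ÷ £419.15625 ≈ 1.61.
That is a change of 61.0%.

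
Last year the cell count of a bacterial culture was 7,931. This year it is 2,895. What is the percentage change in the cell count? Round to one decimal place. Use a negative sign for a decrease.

Change: 2,895 − 7,931 = -5,036.
Relative to the original: -5,036 ÷ 7,931 ≈ -63.5%.

-63.5%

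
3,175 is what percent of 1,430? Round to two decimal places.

3,175 ÷ 1,430 ≈ 222.03%.

222.03%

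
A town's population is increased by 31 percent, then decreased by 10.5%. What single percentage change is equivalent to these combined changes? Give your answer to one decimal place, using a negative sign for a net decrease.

The combined multiplier is 1.31 × 0.895 = 1.17245.
That corresponds to an increase of 17.2%.

17.2%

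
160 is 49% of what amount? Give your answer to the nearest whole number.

327

160 ÷ 0.49 ≈ 327.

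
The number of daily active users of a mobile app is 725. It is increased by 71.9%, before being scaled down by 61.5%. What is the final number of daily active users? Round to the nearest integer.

480

Each change multiplies by a factor: 1.719 × 0.385 = 0.661815.
725 × 0.661815 = 479.815875 ≈ 480.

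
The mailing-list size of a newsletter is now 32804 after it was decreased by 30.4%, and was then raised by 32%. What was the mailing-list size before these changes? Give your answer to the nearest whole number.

Undoing the 32% increase: 32804 ÷ 1.32 ≈ 24851.515152.
Undoing the 30.4% decrease: 24851.515152 ÷ 0.696 ≈ 35706.

35706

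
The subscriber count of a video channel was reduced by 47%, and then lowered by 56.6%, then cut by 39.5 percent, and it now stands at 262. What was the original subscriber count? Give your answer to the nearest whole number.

1,883

The overall multiplier applied was 0.53 × 0.434 × 0.605 = 0.1391621.
So the original subscriber count was 262 ÷ 0.1391621 ≈ 1,883.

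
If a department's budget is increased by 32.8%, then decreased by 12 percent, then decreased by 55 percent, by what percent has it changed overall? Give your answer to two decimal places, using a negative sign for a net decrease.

The combined multiplier is 1.328 × 0.88 × 0.45 = 0.525888.
That corresponds to a decrease of 47.41%.

-47.41%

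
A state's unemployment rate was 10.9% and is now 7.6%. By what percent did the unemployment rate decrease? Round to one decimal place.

30.3%

The change is 7.6 − 10.9 = -3.3 percentage points.
Relative to the original 10.9%, that is -3.3 ÷ 10.9 ≈ -30.3%.
So the unemployment rate fell by 30.3%.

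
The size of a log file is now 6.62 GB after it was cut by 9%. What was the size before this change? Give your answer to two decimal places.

7.27 GB

The overall multiplier applied was 0.91.
So the original size was 6.62 ÷ 0.91 ≈ 7.27 GB.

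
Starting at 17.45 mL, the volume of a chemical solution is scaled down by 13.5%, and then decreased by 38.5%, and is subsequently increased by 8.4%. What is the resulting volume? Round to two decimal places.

13.5% decrease: 17.45 × 0.865 = 15.09425.
After the 38.5% decrease: 15.09425 × 0.615 = 9.28296375.
After the 8.4% increase: 9.28296375 × 1.084 = 10.062732705 ≈ 10.06.

10.06 mL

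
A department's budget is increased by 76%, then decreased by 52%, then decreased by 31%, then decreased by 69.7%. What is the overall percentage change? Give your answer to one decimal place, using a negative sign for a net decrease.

-82.3%

The combined multiplier is 1.76 × 0.48 × 0.69 × 0.303 = 0.176622336.
That corresponds to a decrease of 82.3%.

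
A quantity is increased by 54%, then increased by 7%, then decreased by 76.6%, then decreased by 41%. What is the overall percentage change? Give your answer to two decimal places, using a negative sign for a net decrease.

A 54% increase multiplies by 1.54.
Then a 7% increase: 1.54 × 1.07 = 1.6478.
Then a 76.6% decrease: 1.6478 × 0.234 = 0.3855852.
Then a 41% decrease: 0.3855852 × 0.59 = 0.227495268.
Overall factor 0.227495268, i.e. -77.25%.

-77.25%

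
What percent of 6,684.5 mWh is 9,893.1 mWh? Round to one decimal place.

148.0%

9,893.1 mWh ÷ 6,684.5 mWh ≈ 148.0%.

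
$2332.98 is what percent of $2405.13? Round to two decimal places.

$2332.98 ÷ $2405.13 ≈ 97.00%.

97.00%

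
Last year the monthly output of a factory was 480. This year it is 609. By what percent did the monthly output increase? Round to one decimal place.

26.9%

Change: 609 − 480 = 129.
Relative to the original: 129 ÷ 480 ≈ 26.9%.
So the monthly output increased by 26.9%.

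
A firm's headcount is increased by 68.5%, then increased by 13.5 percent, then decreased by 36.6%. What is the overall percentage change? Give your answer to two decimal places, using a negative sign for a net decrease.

21.25%

The combined multiplier is 1.685 × 1.135 × 0.634 = 1.21250915.
That corresponds to an increase of 21.25%.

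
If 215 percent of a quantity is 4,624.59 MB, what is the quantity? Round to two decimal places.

2,150.97 MB

4,624.59 MB ÷ 2.15 ≈ 2,150.97 MB.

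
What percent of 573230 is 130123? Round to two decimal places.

22.70%

130123 ÷ 573230 ≈ 22.70%.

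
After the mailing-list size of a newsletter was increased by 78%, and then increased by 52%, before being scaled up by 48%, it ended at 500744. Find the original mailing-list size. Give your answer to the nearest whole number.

125052

The overall multiplier applied was 1.78 × 1.52 × 1.48 = 4.004288.
So the original mailing-list size was 500744 ÷ 4.004288 ≈ 125052.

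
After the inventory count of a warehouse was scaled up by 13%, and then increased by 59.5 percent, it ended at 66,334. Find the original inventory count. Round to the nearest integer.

The overall multiplier applied was 1.13 × 1.595 = 1.80235.
So the original inventory count was 66,334 ÷ 1.80235 ≈ 36,804.

36,804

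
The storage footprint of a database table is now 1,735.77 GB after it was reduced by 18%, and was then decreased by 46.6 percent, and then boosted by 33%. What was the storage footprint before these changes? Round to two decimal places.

2,980.47 GB

Undoing the 33% increase: 1,735.77 ÷ 1.33 ≈ 1305.090226.
Undoing the 46.6% decrease: 1305.090226 ÷ 0.534 ≈ 2443.989187.
Undoing the 18% decrease: 2443.989187 ÷ 0.82 ≈ 2,980.47 GB.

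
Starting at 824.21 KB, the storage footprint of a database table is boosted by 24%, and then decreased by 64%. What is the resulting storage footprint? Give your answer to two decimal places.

Each change multiplies by a factor: 1.24 × 0.36 = 0.4464.
824.21 × 0.4464 = 367.927344 ≈ 367.93.

367.93 KB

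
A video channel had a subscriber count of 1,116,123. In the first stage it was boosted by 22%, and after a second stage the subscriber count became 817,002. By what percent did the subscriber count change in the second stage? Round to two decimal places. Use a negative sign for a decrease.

After the first stage: 1,116,123 × 1.22 = 1361670.06.
Second-stage multiplier: 817,002 ÷ 1361670.06 ≈ 0.6.
That is a change of -40.00%.

-40.00%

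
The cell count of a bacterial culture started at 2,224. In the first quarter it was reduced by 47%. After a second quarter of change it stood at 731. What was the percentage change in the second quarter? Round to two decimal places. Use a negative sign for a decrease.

-37.98%

After the first quarter: 2,224 × 0.53 = 1178.72.
Second-quarter multiplier: 731 ÷ 1178.72 ≈ 0.620164.
That is a change of -37.98%.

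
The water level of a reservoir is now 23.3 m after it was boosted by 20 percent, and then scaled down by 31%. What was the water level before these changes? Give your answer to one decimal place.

Undoing the 31% decrease: 23.3 ÷ 0.69 ≈ 33.768116.
Undoing the 20% increase: 33.768116 ÷ 1.2 ≈ 28.1 m.

28.1 m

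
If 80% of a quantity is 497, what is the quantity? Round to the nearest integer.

621

497 ÷ 0.8 ≈ 621.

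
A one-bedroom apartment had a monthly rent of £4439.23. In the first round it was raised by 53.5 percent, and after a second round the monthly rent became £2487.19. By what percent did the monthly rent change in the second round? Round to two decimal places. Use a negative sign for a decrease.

-63.50%

After the first round: £4439.23 × 1.535 = £6814.21805.
Second-round multiplier: £2487.19 ÷ £6814.21805 ≈ 0.365.
That is a change of -63.50%.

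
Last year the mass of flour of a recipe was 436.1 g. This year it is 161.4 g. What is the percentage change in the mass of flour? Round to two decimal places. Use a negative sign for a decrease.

Change: 161.4 − 436.1 = -274.7.
Relative to the original: -274.7 ÷ 436.1 ≈ -62.99%.

-62.99%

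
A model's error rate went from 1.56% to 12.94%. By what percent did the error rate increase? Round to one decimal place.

729.5%

The change is 12.94 − 1.56 = 11.38 percentage points.
Relative to the original 1.56%, that is 11.38 ÷ 1.56 ≈ 729.5%.
So the error rate rose by 729.5%.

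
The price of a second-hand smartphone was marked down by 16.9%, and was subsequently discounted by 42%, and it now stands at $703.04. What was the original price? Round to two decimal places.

$1,458.65

The overall multiplier applied was 0.831 × 0.58 = 0.48198.
So the original price was $703.04 ÷ 0.48198 ≈ $1,458.65.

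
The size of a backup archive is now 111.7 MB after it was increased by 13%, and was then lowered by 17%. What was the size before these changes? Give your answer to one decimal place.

119.1 MB

The overall multiplier applied was 1.13 × 0.83 = 0.9379.
So the original size was 111.7 ÷ 0.9379 ≈ 119.1 MB.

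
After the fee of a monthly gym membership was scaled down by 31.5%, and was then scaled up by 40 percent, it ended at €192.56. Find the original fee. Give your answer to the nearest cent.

The overall multiplier applied was 0.685 × 1.4 = 0.959.
So the original fee was €192.56 ÷ 0.959 ≈ €200.79.

€200.79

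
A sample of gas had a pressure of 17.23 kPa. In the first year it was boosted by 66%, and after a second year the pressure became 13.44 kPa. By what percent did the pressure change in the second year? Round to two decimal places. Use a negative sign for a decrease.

-53.01%

After the first year: 17.23 × 1.66 = 28.6018.
Second-year multiplier: 13.44 ÷ 28.6018 ≈ 0.4699.
That is a change of -53.01%.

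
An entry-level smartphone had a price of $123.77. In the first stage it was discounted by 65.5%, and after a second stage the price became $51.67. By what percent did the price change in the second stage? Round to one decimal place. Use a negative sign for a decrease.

21.0%

After the first stage: $123.77 × 0.345 = $42.70065.
Second-stage multiplier: $51.67 ÷ $42.70065 ≈ 1.21005.
That is a change of 21.0%.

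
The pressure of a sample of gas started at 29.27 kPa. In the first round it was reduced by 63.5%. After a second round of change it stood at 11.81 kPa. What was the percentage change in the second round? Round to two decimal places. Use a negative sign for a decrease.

10.54%

After the first round: 29.27 × 0.365 = 10.68355.
Second-round multiplier: 11.81 ÷ 10.68355 ≈ 1.105438.
That is a change of 10.54%.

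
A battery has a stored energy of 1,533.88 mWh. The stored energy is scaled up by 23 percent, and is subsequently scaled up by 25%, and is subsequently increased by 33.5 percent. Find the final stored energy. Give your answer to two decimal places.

3,148.38 mWh

Each change multiplies by a factor: 1.23 × 1.25 × 1.335 = 2.0525625.
1,533.88 × 2.0525625 = 3148.3845675 ≈ 3,148.38.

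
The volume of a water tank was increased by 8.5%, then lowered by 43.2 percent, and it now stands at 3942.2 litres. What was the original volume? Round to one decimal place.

The overall multiplier applied was 1.085 × 0.568 = 0.61628.
So the original volume was 3942.2 ÷ 0.61628 ≈ 6396.8 litres.

6396.8 litres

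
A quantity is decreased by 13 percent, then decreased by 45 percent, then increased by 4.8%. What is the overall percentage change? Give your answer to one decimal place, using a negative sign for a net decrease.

-49.9%

A 13% decrease multiplies by 0.87.
Then a 45% decrease: 0.87 × 0.55 = 0.4785.
Then a 4.8% increase: 0.4785 × 1.048 = 0.501468.
Overall factor 0.501468, i.e. -49.9%.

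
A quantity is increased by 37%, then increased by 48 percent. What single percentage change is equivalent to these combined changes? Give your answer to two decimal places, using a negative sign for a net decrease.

102.76%

A 37% increase multiplies by 1.37.
Then a 48% increase: 1.37 × 1.48 = 2.0276.
Overall factor 2.0276, i.e. 102.76%.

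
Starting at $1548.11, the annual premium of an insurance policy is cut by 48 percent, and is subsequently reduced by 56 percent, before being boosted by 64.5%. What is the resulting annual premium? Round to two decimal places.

$582.67

Each change multiplies by a factor: 0.52 × 0.44 × 1.645 = 0.376376.
$1548.11 × 0.376376 = $582.67144936 ≈ $582.67.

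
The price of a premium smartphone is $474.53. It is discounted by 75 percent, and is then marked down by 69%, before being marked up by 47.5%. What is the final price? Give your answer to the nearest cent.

Apply the 75% decrease: $474.53 × 0.25 = $118.6325.
69% decrease: $118.6325 × 0.31 = $36.776075.
Apply the 47.5% increase: $36.776075 × 1.475 = $54.244710625 ≈ $54.24.

$54.24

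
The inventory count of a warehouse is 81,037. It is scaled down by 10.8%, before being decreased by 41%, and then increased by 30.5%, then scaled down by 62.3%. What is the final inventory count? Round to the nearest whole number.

20,982

10.8% decrease: 81,037 × 0.892 = 72285.004.
Apply the 41% decrease: 72285.004 × 0.59 = 42648.15236.
Apply the 30.5% increase: 42648.15236 × 1.305 = 55655.8388298.
62.3% decrease: 55655.8388298 × 0.377 = 20982.2512388346 ≈ 20,982.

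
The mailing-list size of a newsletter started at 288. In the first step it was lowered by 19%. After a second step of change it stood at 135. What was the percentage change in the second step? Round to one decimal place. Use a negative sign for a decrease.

-42.1%

After the first step: 288 × 0.81 = 233.28.
Second-step multiplier: 135 ÷ 233.28 ≈ 0.5787.
That is a change of -42.1%.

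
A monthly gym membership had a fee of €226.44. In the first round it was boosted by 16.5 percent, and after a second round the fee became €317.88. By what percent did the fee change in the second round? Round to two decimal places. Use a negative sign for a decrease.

20.50%

After the first round: €226.44 × 1.165 = €263.8026.
Second-round multiplier: €317.88 ÷ €263.8026 ≈ 1.204992.
That is a change of 20.50%.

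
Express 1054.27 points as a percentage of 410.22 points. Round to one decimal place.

257.0%

1054.27 points ÷ 410.22 points ≈ 257.0%.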